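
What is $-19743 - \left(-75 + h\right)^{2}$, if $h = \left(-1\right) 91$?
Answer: $-47299$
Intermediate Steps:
$h = -91$
$-19743 - \left(-75 + h\right)^{2} = -19743 - \left(-75 - 91\right)^{2} = -19743 - \left(-166\right)^{2} = -19743 - 27556 = -47299$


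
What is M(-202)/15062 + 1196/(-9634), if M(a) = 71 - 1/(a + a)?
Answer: -3500683059/29311676216 ≈ -0.11943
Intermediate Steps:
M(a) = 71 - 1/(2*a)
M(-202)/15062 + 1196/(-9634) = (71 - ½/(-202))/15062 + 1196/(-9634) = (71 - ½*(-1/202))*(1/15062) + 1196*(-1/9634) = (71 + 1/404)*(1/15062) - 598/4817 = (28685/404)*(1/15062) - 598/4817 = 28685/6085048 - 598/4817 = -3500683059/29311676216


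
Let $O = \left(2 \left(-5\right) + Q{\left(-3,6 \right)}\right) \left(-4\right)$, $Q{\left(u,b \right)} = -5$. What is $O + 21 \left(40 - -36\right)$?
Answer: $1656$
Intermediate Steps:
$O = 60$ ($O = \left(2 \left(-5\right) - 5\right) \left(-4\right) = \left(-10 - 5\right) \left(-4\right) = \left(-15\right) \left(-4\right) = 60$)
$O + 21 \left(40 - -36\right) = 60 + 21 \left(40 - -36\right) = 60 + 21 \left(40 + 36\right) = 60 + 21 \cdot 76 = 60 + 1596 = 1656$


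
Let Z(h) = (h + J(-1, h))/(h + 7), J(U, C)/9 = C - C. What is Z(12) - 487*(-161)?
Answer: 1489745/19 ≈ 78408.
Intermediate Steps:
J(U, C) = 0 (J(U, C) = 9*(C - C) = 9*0 = 0)
Z(h) = h/(7 + h) (Z(h) = (h + 0)/(h + 7) = h/(7 + h))
Z(12) - 487*(-161) = 12/(7 + 12) - 487*(-161) = 12/19 + 78407 = 1489745/19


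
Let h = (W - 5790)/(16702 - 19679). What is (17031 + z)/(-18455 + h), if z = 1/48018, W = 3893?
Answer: -2434574402143/2638043519484 ≈ -0.92287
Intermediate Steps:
z = 1/48018 ≈ 2.0826e-5
h = 1897/2977 (h = (3893 - 5790)/(16702 - 19679) = -1897/(-2977) = -1897*(-1/2977) = 1897/2977 ≈ 0.63722)
(17031 + z)/(-18455 + h) = (17031 + 1/48018)/(-18455 + 1897/2977) = 817794559/(48018*(-54938638/2977)) = (817794559/48018)*(-2977/54938638) = -2434574402143/2638043519484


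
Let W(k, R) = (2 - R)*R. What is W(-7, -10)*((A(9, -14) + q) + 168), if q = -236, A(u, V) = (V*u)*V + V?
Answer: -201840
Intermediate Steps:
A(u, V) = V + u*V² (A(u, V) = u*V² + V = V + u*V²)
W(k, R) = R*(2 - R)
W(-7, -10)*((A(9, -14) + q) + 168) = (-10*(2 - 1*(-10)))*((-14*(1 - 14*9) - 236) + 168) = (-10*(2 + 10))*((-14*(1 - 126) - 236) + 168) = (-10*12)*((-14*(-125) - 236) + 168) = -120*((1750 - 236) + 168) = -120*(1514 + 168) = -120*1682 = -201840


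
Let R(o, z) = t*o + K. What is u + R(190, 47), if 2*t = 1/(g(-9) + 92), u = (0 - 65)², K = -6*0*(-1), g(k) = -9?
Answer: 350770/83 ≈ 4226.1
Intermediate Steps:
K = 0 (K = 0*(-1) = 0)
u = 4225 (u = (-65)² = 4225)
t = 1/166 (t = 1/(2*(-9 + 92)) = (½)/83 = (½)*(1/83) = 1/166 ≈ 0.0060241)
R(o, z) = o/166 (R(o, z) = o/166 + 0 = o/166)
u + R(190, 47) = 4225 + (1/166)*190 = 4225 + 95/83 = 350770/83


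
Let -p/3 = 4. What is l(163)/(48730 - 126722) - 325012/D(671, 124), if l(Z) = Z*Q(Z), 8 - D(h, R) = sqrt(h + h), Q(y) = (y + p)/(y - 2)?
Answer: 16324312594469/8023738968 + 162506*sqrt(1342)/639 ≈ 11351.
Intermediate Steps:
p = -12 (p = -3*4 = -12)
Q(y) = (-12 + y)/(-2 + y) (Q(y) = (y - 12)/(y - 2) = (-12 + y)/(-2 + y))
D(h, R) = 8 - sqrt(2)*sqrt(h) (D(h, R) = 8 - sqrt(h + h) = 8 - sqrt(2*h) = 8 - sqrt(2)*sqrt(h))
l(Z) = Z*(-12 + Z)/(-2 + Z) (l(Z) = Z*((-12 + Z)/(-2 + Z)) = Z*(-12 + Z)/(-2 + Z))
l(163)/(48730 - 126722) - 325012/D(671, 124) = (163*(-12 + 163)/(-2 + 163))/(48730 - 126722) - 325012/(8 - sqrt(2)*sqrt(671)) = (163*151/161)/(-77992) - 325012/(8 - sqrt(1342)) = (163*(1/161)*151)*(-1/77992) - 325012/(8 - sqrt(1342)) = (24613/161)*(-1/77992) - 325012/(8 - sqrt(1342)) = -24613/12556712 - 325012/(8 - sqrt(1342))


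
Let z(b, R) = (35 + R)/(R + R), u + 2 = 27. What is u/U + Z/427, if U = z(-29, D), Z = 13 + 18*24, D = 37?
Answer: 410995/15372 ≈ 26.737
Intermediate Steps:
u = 25 (u = -2 + 27 = 25)
z(b, R) = (35 + R)/(2*R) (z(b, R) = (35 + R)/((2*R)) = (35 + R)*(1/(2*R)) = (35 + R)/(2*R))
Z = 445 (Z = 13 + 432 = 445)
U = 36/37 (U = (½)*(35 + 37)/37 = (½)*(1/37)*72 = 36/37 ≈ 0.97297)
u/U + Z/427 = 25/(36/37) + 445/427 = 25*(37/36) + 445*(1/427) = 925/36 + 445/427 = 410995/15372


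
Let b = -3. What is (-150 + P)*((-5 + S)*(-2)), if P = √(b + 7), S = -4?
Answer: -2664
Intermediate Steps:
P = 2 (P = √(-3 + 7) = √4 = 2)
(-150 + P)*((-5 + S)*(-2)) = (-150 + 2)*((-5 - 4)*(-2)) = -(-1332)*(-2) = -148*18 = -2664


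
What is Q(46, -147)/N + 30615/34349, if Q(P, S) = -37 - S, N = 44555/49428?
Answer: 5374923207/43726277 ≈ 122.92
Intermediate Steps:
N = 44555/49428 (N = 44555*(1/49428) = 44555/49428 ≈ 0.90141)
Q(46, -147)/N + 30615/34349 = (-37 - 1*(-147))/(44555/49428) + 30615/34349 = (-37 + 147)*(49428/44555) + 30615*(1/34349) = 110*(49428/44555) + 30615/34349 = 1087416/8911 + 30615/34349 = 5374923207/43726277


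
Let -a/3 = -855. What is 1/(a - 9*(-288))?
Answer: 1/5157 ≈ 0.00019391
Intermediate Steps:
a = 2565 (a = -3*(-855) = 2565)
1/(a - 9*(-288)) = 1/(2565 - 9*(-288)) = 1/(2565 + 2592) = 1/5157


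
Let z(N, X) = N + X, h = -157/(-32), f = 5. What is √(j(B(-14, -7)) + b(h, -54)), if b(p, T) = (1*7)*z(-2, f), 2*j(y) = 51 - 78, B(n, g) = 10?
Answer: √30/2 ≈ 2.7386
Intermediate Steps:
j(y) = -27/2 (j(y) = (51 - 78)/2 = (½)*(-27) = -27/2)
h = 157/32 (h = -157*(-1/32) = 157/32 ≈ 4.9063)
b(p, T) = 21 (b(p, T) = (1*7)*(-2 + 5) = 7*3 = 21)
√(j(B(-14, -7)) + b(h, -54)) = √(-27/2 + 21) = √(15/2) = √30/2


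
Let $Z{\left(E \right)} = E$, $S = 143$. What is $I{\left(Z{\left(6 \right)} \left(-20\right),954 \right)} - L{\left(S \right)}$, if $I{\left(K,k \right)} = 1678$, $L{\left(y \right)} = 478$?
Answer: $1200$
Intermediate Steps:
$I{\left(Z{\left(6 \right)} \left(-20\right),954 \right)} - L{\left(S \right)} = 1678 - 478 = 1200$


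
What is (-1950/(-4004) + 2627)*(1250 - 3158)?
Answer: -386019882/77 ≈ -5.0132e+6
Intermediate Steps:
(-1950/(-4004) + 2627)*(1250 - 3158) = (-1950*(-1/4004) + 2627)*(-1908) = (75/154 + 2627)*(-1908) = (404633/154)*(-1908) = -386019882/77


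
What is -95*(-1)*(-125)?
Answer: -11875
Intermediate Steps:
-95*(-1)*(-125) = 95*(-125) = -11875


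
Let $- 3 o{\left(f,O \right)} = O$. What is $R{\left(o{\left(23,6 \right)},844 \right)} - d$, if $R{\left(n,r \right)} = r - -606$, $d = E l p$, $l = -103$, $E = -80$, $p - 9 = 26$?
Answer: $-286950$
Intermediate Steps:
$p = 35$ ($p = 9 + 26 = 35$)
$o{\left(f,O \right)} = - \frac{O}{3}$
$d = 288400$ ($d = \left(-80\right) \left(-103\right) 35 = 8240 \cdot 35 = 288400$)
$R{\left(n,r \right)} = 606 + r$ ($R{\left(n,r \right)} = r + 606 = 606 + r$)
$R{\left(o{\left(23,6 \right)},844 \right)} - d = \left(606 + 844\right) - 288400 = 1450 - 288400 = -286950$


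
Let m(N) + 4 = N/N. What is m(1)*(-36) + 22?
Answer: 130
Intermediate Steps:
m(N) = -3 (m(N) = -4 + N/N = -4 + 1 = -3)
m(1)*(-36) + 22 = -3*(-36) + 22 = 108 + 22 = 130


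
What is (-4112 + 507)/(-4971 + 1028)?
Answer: 3605/3943 ≈ 0.91428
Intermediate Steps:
(-4112 + 507)/(-4971 + 1028) = -3605/(-3943) = -3605*(-1/3943) = 3605/3943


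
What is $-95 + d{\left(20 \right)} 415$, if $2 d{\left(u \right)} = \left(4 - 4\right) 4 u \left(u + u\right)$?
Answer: $-95$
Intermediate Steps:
$d{\left(u \right)} = 0$ ($d{\left(u \right)} = \frac{\left(4 - 4\right) 4 u \left(u + u\right)}{2} = \frac{\left(4 - 4\right) 4 u 2 u}{2} = \frac{0 \cdot 4 u 2 u}{2} = \frac{0 u 2 u}{2} = \frac{0 \cdot 2 u}{2} = \frac{1}{2} \cdot 0 = 0$)
$-95 + d{\left(20 \right)} 415 = -95 + 0 \cdot 415 = -95 + 0 = -95$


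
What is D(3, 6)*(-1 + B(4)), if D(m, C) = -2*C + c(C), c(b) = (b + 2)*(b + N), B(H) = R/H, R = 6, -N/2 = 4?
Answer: -14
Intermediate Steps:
N = -8 (N = -2*4 = -8)
B(H) = 6/H
c(b) = (-8 + b)*(2 + b) (c(b) = (b + 2)*(b - 8) = (2 + b)*(-8 + b) = (-8 + b)*(2 + b))
D(m, C) = -16 + C**2 - 8*C (D(m, C) = -2*C + (-16 + C**2 - 6*C) = -16 + C**2 - 8*C)
D(3, 6)*(-1 + B(4)) = (-16 + 6**2 - 8*6)*(-1 + 6/4) = (-16 + 36 - 48)*(-1 + 6*(1/4)) = -28*(-1 + 3/2) = -28*1/2 = -14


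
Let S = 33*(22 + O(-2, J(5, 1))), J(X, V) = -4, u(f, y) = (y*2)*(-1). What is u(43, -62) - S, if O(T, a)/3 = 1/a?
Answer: -2309/4 ≈ -577.25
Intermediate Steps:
u(f, y) = -2*y (u(f, y) = (2*y)*(-1) = -2*y)
O(T, a) = 3/a
S = 2805/4 (S = 33*(22 + 3/(-4)) = 33*(22 + 3*(-1/4)) = 33*(22 - 3/4) = 33*(85/4) = 2805/4 ≈ 701.25)
u(43, -62) - S = -2*(-62) - 1*2805/4 = 124 - 2805/4 = -2309/4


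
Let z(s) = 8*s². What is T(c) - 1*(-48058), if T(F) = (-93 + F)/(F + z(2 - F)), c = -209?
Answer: 17106677320/355959 ≈ 48058.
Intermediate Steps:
T(F) = (-93 + F)/(F + 8*(2 - F)²)
T(c) - 1*(-48058) = (-93 - 209)/(-209 + 8*(-2 - 209)²) - 1*(-48058) = -302/(-209 + 8*(-211)²) + 48058 = -302/(-209 + 8*44521) + 48058 = -302/(-209 + 356168) + 48058 = -302/355959 + 48058 = 17106677320/355959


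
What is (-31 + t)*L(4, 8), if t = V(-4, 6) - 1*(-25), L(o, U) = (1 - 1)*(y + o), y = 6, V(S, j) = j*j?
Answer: 0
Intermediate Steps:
V(S, j) = j²
L(o, U) = 0 (L(o, U) = (1 - 1)*(6 + o) = 0*(6 + o) = 0)
t = 61 (t = 6² - 1*(-25) = 36 + 25 = 61)
(-31 + t)*L(4, 8) = (-31 + 61)*0 = 30*0 = 0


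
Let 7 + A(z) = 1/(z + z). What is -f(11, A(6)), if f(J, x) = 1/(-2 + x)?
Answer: 12/107 ≈ 0.11215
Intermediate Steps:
A(z) = -7 + 1/(2*z) (A(z) = -7 + 1/(z + z) = -7 + 1/(2*z))
-f(11, A(6)) = -1/(-2 + (-7 + (1/2)/6)) = -1/(-2 + (-7 + (1/2)*(1/6))) = -1/(-2 + (-7 + 1/12)) = -1/(-2 - 83/12) = -1/(-107/12) = -1*(-12/107) = 12/107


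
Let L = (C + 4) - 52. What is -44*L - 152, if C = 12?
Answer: 1432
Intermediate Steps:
L = -36 (L = (12 + 4) - 52 = 16 - 52 = -36)
-44*L - 152 = -44*(-36) - 152 = 1584 - 152 = 1432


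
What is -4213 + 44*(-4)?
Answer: -4389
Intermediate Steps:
-4213 + 44*(-4) = -4213 - 176 = -4389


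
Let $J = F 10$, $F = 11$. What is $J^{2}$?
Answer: $12100$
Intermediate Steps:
$J = 110$ ($J = 11 \cdot 10 = 110$)
$J^{2} = 110^{2} = 12100$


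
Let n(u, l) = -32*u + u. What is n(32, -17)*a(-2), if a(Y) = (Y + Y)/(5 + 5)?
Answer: 1984/5 ≈ 396.80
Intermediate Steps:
n(u, l) = -31*u
a(Y) = Y/5 (a(Y) = (2*Y)/10 = (2*Y)*(1/10) = Y/5)
n(32, -17)*a(-2) = (-31*32)*((1/5)*(-2)) = -992*(-2/5) = 1984/5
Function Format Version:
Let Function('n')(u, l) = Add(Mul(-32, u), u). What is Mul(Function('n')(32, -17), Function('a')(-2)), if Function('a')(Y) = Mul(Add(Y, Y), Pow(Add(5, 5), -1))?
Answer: Rational(1984, 5) ≈ 396.80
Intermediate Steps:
Function('n')(u, l) = Mul(-31, u)
Function('a')(Y) = Mul(Rational(1, 5), Y) (Function('a')(Y) = Mul(Mul(2, Y), Pow(10, -1)) = Mul(Mul(2, Y), Rational(1, 10)) = Mul(Rational(1, 5), Y))
Mul(Function('n')(32, -17), Function('a')(-2)) = Mul(Mul(-31, 32), Mul(Rational(1, 5), -2)) = Mul(-992, Rational(-2, 5)) = Rational(1984, 5)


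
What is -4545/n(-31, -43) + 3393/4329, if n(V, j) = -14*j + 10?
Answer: -16713/2516 ≈ -6.6427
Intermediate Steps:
n(V, j) = 10 - 14*j
-4545/n(-31, -43) + 3393/4329 = -4545/(10 - 14*(-43)) + 3393/4329 = -4545/(10 + 602) + 3393*(1/4329) = -4545/612 + 29/37 = -4545*1/612 + 29/37 = -505/68 + 29/37 = -16713/2516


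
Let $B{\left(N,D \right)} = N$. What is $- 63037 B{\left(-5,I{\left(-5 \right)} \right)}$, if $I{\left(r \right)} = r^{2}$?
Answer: $315185$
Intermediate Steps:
$- 63037 B{\left(-5,I{\left(-5 \right)} \right)} = \left(-63037\right) \left(-5\right) = 315185$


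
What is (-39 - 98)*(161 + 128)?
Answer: -39593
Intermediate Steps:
(-39 - 98)*(161 + 128) = -137*289 = -39593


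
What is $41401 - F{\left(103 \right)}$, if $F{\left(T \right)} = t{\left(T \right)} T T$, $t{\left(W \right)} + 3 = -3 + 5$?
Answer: $52010$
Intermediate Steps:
$t{\left(W \right)} = -1$ ($t{\left(W \right)} = -3 + \left(-3 + 5\right) = -3 + 2 = -1$)
$F{\left(T \right)} = - T^{2}$ ($F{\left(T \right)} = - T T = - T^{2}$)
$41401 - F{\left(103 \right)} = 41401 - - 103^{2} = 41401 - \left(-1\right) 10609 = 41401 - -10609 = 41401 + 10609 = 52010$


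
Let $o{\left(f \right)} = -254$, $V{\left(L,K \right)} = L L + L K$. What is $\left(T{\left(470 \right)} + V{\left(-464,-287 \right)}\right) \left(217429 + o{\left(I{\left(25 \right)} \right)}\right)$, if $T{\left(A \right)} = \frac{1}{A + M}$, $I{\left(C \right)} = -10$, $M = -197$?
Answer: $\frac{2951429129825}{39} \approx 7.5678 \cdot 10^{10}$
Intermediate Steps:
$V{\left(L,K \right)} = L^{2} + K L$
$T{\left(A \right)} = \frac{1}{-197 + A}$ ($T{\left(A \right)} = \frac{1}{A - 197} = \frac{1}{-197 + A}$)
$\left(T{\left(470 \right)} + V{\left(-464,-287 \right)}\right) \left(217429 + o{\left(I{\left(25 \right)} \right)}\right) = \left(\frac{1}{-197 + 470} - 464 \left(-287 - 464\right)\right) \left(217429 - 254\right) = \left(\frac{1}{273} - -348464\right) 217175 = \left(\frac{1}{273} + 348464\right) 217175 = \frac{95130673}{273} \cdot 217175 = \frac{2951429129825}{39}$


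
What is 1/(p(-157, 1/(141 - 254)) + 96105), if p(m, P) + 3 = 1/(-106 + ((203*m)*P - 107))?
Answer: 7802/749787917 ≈ 1.0406e-5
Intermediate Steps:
p(m, P) = -3 + 1/(-213 + 203*P*m) (p(m, P) = -3 + 1/(-106 + ((203*m)*P - 107)) = -3 + 1/(-106 + (203*P*m - 107)) = -3 + 1/(-106 + (-107 + 203*P*m)) = -3 + 1/(-213 + 203*P*m))
1/(p(-157, 1/(141 - 254)) + 96105) = 1/((640 - 609*(-157)/(141 - 254))/(-213 + 203*(-157)/(141 - 254)) + 96105) = 1/((640 - 609*(-157)/(-113))/(-213 + 203*(-157)/(-113)) + 96105) = 1/((640 - 609*(-1/113)*(-157))/(-213 + 203*(-1/113)*(-157)) + 96105) = 1/((640 - 95613/113)/(-213 + 31871/113) + 96105) = 1/(-23293/113/(7802/113) + 96105) = 1/((113/7802)*(-23293/113) + 96105) = 1/(-23293/7802 + 96105) = 1/(749787917/7802) = 7802/749787917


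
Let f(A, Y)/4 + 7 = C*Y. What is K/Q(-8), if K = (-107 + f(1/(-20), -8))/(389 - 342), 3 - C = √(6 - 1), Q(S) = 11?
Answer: -21/47 + 32*√5/517 ≈ -0.30841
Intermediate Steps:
C = 3 - √5 (C = 3 - √(6 - 1) = 3 - √5 ≈ 0.76393)
f(A, Y) = -28 + 4*Y*(3 - √5) (f(A, Y) = -28 + 4*((3 - √5)*Y) = -28 + 4*(Y*(3 - √5)) = -28 + 4*Y*(3 - √5))
K = -231/47 + 32*√5/47 (K = (-107 + (-28 + 4*(-8)*(3 - √5)))/(389 - 342) = (-107 + (-28 + (-96 + 32*√5)))/47 = (-107 + (-124 + 32*√5))*(1/47) = (-231 + 32*√5)*(1/47) = -231/47 + 32*√5/47 ≈ -3.3925)
K/Q(-8) = (-231/47 + 32*√5/47)/11 = (-231/47 + 32*√5/47)*(1/11) = -21/47 + 32*√5/517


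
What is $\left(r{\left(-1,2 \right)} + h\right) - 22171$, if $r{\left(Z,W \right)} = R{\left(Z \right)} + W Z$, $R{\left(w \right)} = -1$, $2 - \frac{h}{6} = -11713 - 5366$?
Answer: $80312$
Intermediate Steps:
$h = 102486$ ($h = 12 - 6 \left(-11713 - 5366\right) = 12 - -102474 = 12 + 102474 = 102486$)
$r{\left(Z,W \right)} = -1 + W Z$
$\left(r{\left(-1,2 \right)} + h\right) - 22171 = \left(\left(-1 + 2 \left(-1\right)\right) + 102486\right) - 22171 = \left(\left(-1 - 2\right) + 102486\right) - 22171 = \left(-3 + 102486\right) - 22171 = 102483 - 22171 = 80312$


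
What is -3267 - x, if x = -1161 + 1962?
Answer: -4068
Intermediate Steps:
x = 801
-3267 - x = -3267 - 1*801 = -3267 - 801 = -4068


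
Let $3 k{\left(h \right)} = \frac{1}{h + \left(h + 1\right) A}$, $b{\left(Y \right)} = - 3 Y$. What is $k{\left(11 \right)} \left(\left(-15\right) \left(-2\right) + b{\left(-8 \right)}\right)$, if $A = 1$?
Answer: $\frac{18}{23} \approx 0.78261$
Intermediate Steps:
$k{\left(h \right)} = \frac{1}{3 \left(1 + 2 h\right)}$ ($k{\left(h \right)} = \frac{1}{3 \left(h + \left(h + 1\right) 1\right)} = \frac{1}{3 \left(h + \left(1 + h\right) 1\right)} = \frac{1}{3 \left(h + \left(1 + h\right)\right)} = \frac{1}{3 \left(1 + 2 h\right)}$)
$k{\left(11 \right)} \left(\left(-15\right) \left(-2\right) + b{\left(-8 \right)}\right) = \frac{1}{3 \left(1 + 2 \cdot 11\right)} \left(\left(-15\right) \left(-2\right) - -24\right) = \frac{1}{3 \left(1 + 22\right)} \left(30 + 24\right) = \frac{1}{3 \cdot 23} \cdot 54 = \frac{1}{3} \cdot \frac{1}{23} \cdot 54 = \frac{1}{69} \cdot 54 = \frac{18}{23}$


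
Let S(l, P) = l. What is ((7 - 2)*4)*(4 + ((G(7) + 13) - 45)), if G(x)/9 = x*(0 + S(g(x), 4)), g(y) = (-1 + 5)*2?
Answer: 9520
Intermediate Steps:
g(y) = 8 (g(y) = 4*2 = 8)
G(x) = 72*x (G(x) = 9*(x*(0 + 8)) = 9*(x*8) = 9*(8*x) = 72*x)
((7 - 2)*4)*(4 + ((G(7) + 13) - 45)) = ((7 - 2)*4)*(4 + ((72*7 + 13) - 45)) = (5*4)*(4 + ((504 + 13) - 45)) = 20*(4 + (517 - 45)) = 20*(4 + 472) = 20*476 = 9520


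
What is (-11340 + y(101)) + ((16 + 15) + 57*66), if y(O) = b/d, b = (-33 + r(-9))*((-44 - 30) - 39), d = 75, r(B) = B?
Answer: -187093/25 ≈ -7483.7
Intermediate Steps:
b = 4746 (b = (-33 - 9)*((-44 - 30) - 39) = -42*(-74 - 39) = -42*(-113) = 4746)
y(O) = 1582/25 (y(O) = 4746/75 = 4746*(1/75) = 1582/25)
(-11340 + y(101)) + ((16 + 15) + 57*66) = (-11340 + 1582/25) + ((16 + 15) + 57*66) = -281918/25 + (31 + 3762) = -281918/25 + 3793 = -187093/25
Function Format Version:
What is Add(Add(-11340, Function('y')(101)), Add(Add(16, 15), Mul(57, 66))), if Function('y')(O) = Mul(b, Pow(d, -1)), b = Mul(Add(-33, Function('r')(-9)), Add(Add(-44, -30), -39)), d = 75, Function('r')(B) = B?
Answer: Rational(-187093, 25) ≈ -7483.7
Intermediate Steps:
b = 4746 (b = Mul(Add(-33, -9), Add(Add(-44, -30), -39)) = Mul(-42, Add(-74, -39)) = Mul(-42, -113) = 4746)
Function('y')(O) = Rational(1582, 25) (Function('y')(O) = Mul(4746, Pow(75, -1)) = Mul(4746, Rational(1, 75)) = Rational(1582, 25))
Add(Add(-11340, Function('y')(101)), Add(Add(16, 15), Mul(57, 66))) = Add(Add(-11340, Rational(1582, 25)), Add(Add(16, 15), Mul(57, 66))) = Add(Rational(-281918, 25), Add(31, 3762)) = Add(Rational(-281918, 25), 3793) = Rational(-187093, 25)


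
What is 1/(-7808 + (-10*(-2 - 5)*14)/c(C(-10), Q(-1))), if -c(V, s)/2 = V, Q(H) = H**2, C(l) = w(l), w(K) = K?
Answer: -1/7759 ≈ -0.00012888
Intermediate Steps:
C(l) = l
c(V, s) = -2*V
1/(-7808 + (-10*(-2 - 5)*14)/c(C(-10), Q(-1))) = 1/(-7808 + (-10*(-2 - 5)*14)/((-2*(-10)))) = 1/(-7808 + (-(-70)*14)/20) = 1/(-7808 + (-10*(-7)*14)*(1/20)) = 1/(-7808 + (70*14)*(1/20)) = 1/(-7808 + 980*(1/20)) = 1/(-7808 + 49) = 1/(-7759) = -1/7759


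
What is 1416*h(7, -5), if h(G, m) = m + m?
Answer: -14160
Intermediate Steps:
h(G, m) = 2*m
1416*h(7, -5) = 1416*(2*(-5)) = 1416*(-10) = -14160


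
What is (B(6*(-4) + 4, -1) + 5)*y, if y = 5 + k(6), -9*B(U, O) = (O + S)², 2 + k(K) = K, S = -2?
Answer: 36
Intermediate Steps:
k(K) = -2 + K
B(U, O) = -(-2 + O)²/9 (B(U, O) = -(O - 2)²/9 = -(-2 + O)²/9)
y = 9 (y = 5 + (-2 + 6) = 5 + 4 = 9)
(B(6*(-4) + 4, -1) + 5)*y = (-(-2 - 1)²/9 + 5)*9 = (-⅑*(-3)² + 5)*9 = (-⅑*9 + 5)*9 = (-1 + 5)*9 = 4*9 = 36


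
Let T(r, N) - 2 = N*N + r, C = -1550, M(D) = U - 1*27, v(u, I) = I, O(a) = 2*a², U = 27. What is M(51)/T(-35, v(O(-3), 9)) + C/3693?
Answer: -1550/3693 ≈ -0.41971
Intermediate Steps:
M(D) = 0 (M(D) = 27 - 1*27 = 27 - 27 = 0)
T(r, N) = 2 + r + N² (T(r, N) = 2 + (N*N + r) = 2 + (N² + r) = 2 + (r + N²) = 2 + r + N²)
M(51)/T(-35, v(O(-3), 9)) + C/3693 = 0/(2 - 35 + 9²) - 1550/3693 = 0/(2 - 35 + 81) - 1550*1/3693 = 0/48 - 1550/3693 = 0*(1/48) - 1550/3693 = 0 - 1550/3693 = -1550/3693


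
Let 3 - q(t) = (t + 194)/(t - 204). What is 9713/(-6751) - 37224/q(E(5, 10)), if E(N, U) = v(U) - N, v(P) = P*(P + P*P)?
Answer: -27990131422/1167923 ≈ -23966.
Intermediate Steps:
v(P) = P*(P + P²)
E(N, U) = -N + U²*(1 + U) (E(N, U) = U²*(1 + U) - N = -N + U²*(1 + U))
q(t) = 3 - (194 + t)/(-204 + t) (q(t) = 3 - (t + 194)/(t - 204) = 3 - (194 + t)/(-204 + t))
9713/(-6751) - 37224/q(E(5, 10)) = 9713/(-6751) - 37224*(-204 + (-1*5 + 10²*(1 + 10)))/(2*(-403 + (-1*5 + 10²*(1 + 10)))) = 9713*(-1/6751) - 37224*(-204 + (-5 + 100*11))/(2*(-403 + (-5 + 100*11))) = -9713/6751 - 37224*(-204 + (-5 + 1100))/(2*(-403 + (-5 + 1100))) = -9713/6751 - 37224*(-204 + 1095)/(2*(-403 + 1095)) = -9713/6751 - 37224/(2*692/891) = -9713/6751 - 37224/(2*(1/891)*692) = -9713/6751 - 37224/1384/891 = -9713/6751 - 37224*891/1384 = -9713/6751 - 4145823/173 = -27990131422/1167923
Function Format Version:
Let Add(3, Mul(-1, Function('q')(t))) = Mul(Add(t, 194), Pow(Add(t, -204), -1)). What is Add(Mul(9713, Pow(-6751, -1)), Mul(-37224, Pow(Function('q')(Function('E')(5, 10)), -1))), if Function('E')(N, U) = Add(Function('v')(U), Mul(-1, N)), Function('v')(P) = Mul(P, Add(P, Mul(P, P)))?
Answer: Rational(-27990131422, 1167923) ≈ -23966.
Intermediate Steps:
Function('v')(P) = Mul(P, Add(P, Pow(P, 2)))
Function('E')(N, U) = Add(Mul(-1, N), Mul(Pow(U, 2), Add(1, U))) (Function('E')(N, U) = Add(Mul(Pow(U, 2), Add(1, U)), Mul(-1, N)) = Add(Mul(-1, N), Mul(Pow(U, 2), Add(1, U))))
Function('q')(t) = Add(3, Mul(-1, Pow(Add(-204, t), -1), Add(194, t))) (Function('q')(t) = Add(3, Mul(-1, Mul(Add(t, 194), Pow(Add(t, -204), -1)))) = Add(3, Mul(-1, Mul(Add(194, t), Pow(Add(-204, t), -1)))) = Add(3, Mul(-1, Mul(Pow(Add(-204, t), -1), Add(194, t)))) = Add(3, Mul(-1, Pow(Add(-204, t), -1), Add(194, t))))
Add(Mul(9713, Pow(-6751, -1)), Mul(-37224, Pow(Function('q')(Function('E')(5, 10)), -1))) = Add(Mul(9713, Pow(-6751, -1)), Mul(-37224, Pow(Mul(2, Pow(Add(-204, Add(Mul(-1, 5), Mul(Pow(10, 2), Add(1, 10)))), -1), Add(-403, Add(Mul(-1, 5), Mul(Pow(10, 2), Add(1, 10))))), -1))) = Add(Mul(9713, Rational(-1, 6751)), Mul(-37224, Pow(Mul(2, Pow(Add(-204, Add(-5, Mul(100, 11))), -1), Add(-403, Add(-5, Mul(100, 11)))), -1))) = Add(Rational(-9713, 6751), Mul(-37224, Pow(Mul(2, Pow(Add(-204, Add(-5, 1100)), -1), Add(-403, Add(-5, 1100))), -1))) = Add(Rational(-9713, 6751), Mul(-37224, Pow(Mul(2, Pow(Add(-204, 1095), -1), Add(-403, 1095)), -1))) = Add(Rational(-9713, 6751), Mul(-37224, Pow(Mul(2, Pow(891, -1), 692), -1))) = Add(Rational(-9713, 6751), Mul(-37224, Pow(Mul(2, Rational(1, 891), 692), -1))) = Add(Rational(-9713, 6751), Mul(-37224, Pow(Rational(1384, 891), -1))) = Add(Rational(-9713, 6751), Mul(-37224, Rational(891, 1384))) = Add(Rational(-9713, 6751), Rational(-4145823, 173)) = Rational(-27990131422, 1167923)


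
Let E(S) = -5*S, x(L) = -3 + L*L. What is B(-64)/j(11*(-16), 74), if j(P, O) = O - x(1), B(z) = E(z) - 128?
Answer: 48/19 ≈ 2.5263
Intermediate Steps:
x(L) = -3 + L²
B(z) = -128 - 5*z (B(z) = -5*z - 128 = -128 - 5*z)
j(P, O) = 2 + O (j(P, O) = O - (-3 + 1²) = O - (-3 + 1) = O - 1*(-2) = O + 2 = 2 + O)
B(-64)/j(11*(-16), 74) = (-128 - 5*(-64))/(2 + 74) = (-128 + 320)/76 = 192*(1/76) = 48/19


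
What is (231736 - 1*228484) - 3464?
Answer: -212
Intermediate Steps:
(231736 - 1*228484) - 3464 = (231736 - 228484) - 3464 = 3252 - 3464 = -212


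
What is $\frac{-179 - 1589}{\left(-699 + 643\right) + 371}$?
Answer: $- \frac{1768}{315} \approx -5.6127$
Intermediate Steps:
$\frac{-179 - 1589}{\left(-699 + 643\right) + 371} = - \frac{1768}{-56 + 371} = - \frac{1768}{315}$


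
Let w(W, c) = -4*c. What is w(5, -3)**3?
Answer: 1728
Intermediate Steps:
w(5, -3)**3 = (-4*(-3))**3 = 12**3 = 1728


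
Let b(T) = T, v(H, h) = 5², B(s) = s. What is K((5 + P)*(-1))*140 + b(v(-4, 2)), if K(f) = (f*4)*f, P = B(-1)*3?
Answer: 2265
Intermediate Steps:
v(H, h) = 25
P = -3 (P = -1*3 = -3)
K(f) = 4*f² (K(f) = (4*f)*f = 4*f²)
K((5 + P)*(-1))*140 + b(v(-4, 2)) = (4*((5 - 3)*(-1))²)*140 + 25 = (4*(2*(-1))²)*140 + 25 = (4*(-2)²)*140 + 25 = (4*4)*140 + 25 = 16*140 + 25 = 2240 + 25 = 2265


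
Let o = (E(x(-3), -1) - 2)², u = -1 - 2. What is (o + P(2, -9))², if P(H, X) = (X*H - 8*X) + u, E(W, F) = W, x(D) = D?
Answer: 5776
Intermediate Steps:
u = -3
P(H, X) = -3 - 8*X + H*X (P(H, X) = (X*H - 8*X) - 3 = (H*X - 8*X) - 3 = (-8*X + H*X) - 3 = -3 - 8*X + H*X)
o = 25 (o = (-3 - 2)² = (-5)² = 25)
(o + P(2, -9))² = (25 + (-3 - 8*(-9) + 2*(-9)))² = (25 + (-3 + 72 - 18))² = (25 + 51)² = 76² = 5776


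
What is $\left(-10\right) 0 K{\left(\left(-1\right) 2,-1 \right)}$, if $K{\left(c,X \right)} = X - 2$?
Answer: $0$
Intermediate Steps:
$K{\left(c,X \right)} = -2 + X$ ($K{\left(c,X \right)} = X - 2 = -2 + X$)
$\left(-10\right) 0 K{\left(\left(-1\right) 2,-1 \right)} = \left(-10\right) 0 \left(-2 - 1\right) = 0 \left(-3\right) = 0$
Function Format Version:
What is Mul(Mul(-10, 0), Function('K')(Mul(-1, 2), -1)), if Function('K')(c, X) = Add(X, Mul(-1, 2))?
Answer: 0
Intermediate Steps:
Function('K')(c, X) = Add(-2, X) (Function('K')(c, X) = Add(X, -2) = Add(-2, X))
Mul(Mul(-10, 0), Function('K')(Mul(-1, 2), -1)) = Mul(Mul(-10, 0), Add(-2, -1)) = Mul(0, -3) = 0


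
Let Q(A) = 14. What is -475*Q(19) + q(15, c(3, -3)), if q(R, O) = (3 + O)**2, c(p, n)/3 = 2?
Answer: -6569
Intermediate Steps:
c(p, n) = 6 (c(p, n) = 3*2 = 6)
-475*Q(19) + q(15, c(3, -3)) = -475*14 + (3 + 6)**2 = -6650 + 9**2 = -6650 + 81 = -6569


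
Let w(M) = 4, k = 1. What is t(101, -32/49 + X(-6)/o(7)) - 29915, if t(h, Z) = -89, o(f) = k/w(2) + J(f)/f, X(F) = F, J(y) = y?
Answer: -30004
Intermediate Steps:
o(f) = 5/4 (o(f) = 1/4 + f/f = 1*(1/4) + 1 = 1/4 + 1 = 5/4)
t(101, -32/49 + X(-6)/o(7)) - 29915 = -89 - 29915 = -30004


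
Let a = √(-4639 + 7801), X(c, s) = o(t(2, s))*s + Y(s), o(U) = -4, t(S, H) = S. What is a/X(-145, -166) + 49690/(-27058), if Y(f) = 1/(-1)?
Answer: -24845/13529 + √3162/663 ≈ -1.7516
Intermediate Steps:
Y(f) = -1
X(c, s) = -1 - 4*s (X(c, s) = -4*s - 1 = -1 - 4*s)
a = √3162 ≈ 56.232
a/X(-145, -166) + 49690/(-27058) = √3162/(-1 - 4*(-166)) + 49690/(-27058) = √3162/(-1 + 664) + 49690*(-1/27058) = √3162/663 - 24845/13529 = -24845/13529 + √3162/663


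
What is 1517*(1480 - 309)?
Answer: 1776407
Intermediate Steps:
1517*(1480 - 309) = 1517*1171 = 1776407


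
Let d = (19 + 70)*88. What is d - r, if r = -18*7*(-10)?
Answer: 6572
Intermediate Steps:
r = 1260 (r = -126*(-10) = 1260)
d = 7832 (d = 89*88 = 7832)
d - r = 7832 - 1*1260 = 7832 - 1260 = 6572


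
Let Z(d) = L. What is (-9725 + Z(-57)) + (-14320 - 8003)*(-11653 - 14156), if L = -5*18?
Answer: 576124492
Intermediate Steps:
L = -90
Z(d) = -90
(-9725 + Z(-57)) + (-14320 - 8003)*(-11653 - 14156) = (-9725 - 90) + (-14320 - 8003)*(-11653 - 14156) = -9815 - 22323*(-25809) = -9815 + 576134307 = 576124492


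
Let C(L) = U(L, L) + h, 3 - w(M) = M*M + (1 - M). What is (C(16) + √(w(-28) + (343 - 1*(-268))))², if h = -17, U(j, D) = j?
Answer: (1 - I*√199)² ≈ -198.0 - 28.213*I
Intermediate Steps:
w(M) = 2 + M - M² (w(M) = 3 - (M*M + (1 - M)) = 3 - (M² + (1 - M)) = 3 - (1 + M² - M) = 3 + (-1 + M - M²) = 2 + M - M²)
C(L) = -17 + L (C(L) = L - 17 = -17 + L)
(C(16) + √(w(-28) + (343 - 1*(-268))))² = ((-17 + 16) + √((2 - 28 - 1*(-28)²) + (343 - 1*(-268))))² = (-1 + √((2 - 28 - 1*784) + (343 + 268)))² = (-1 + √((2 - 28 - 784) + 611))² = (-1 + √(-810 + 611))² = (-1 + √(-199))² = (-1 + I*√199)²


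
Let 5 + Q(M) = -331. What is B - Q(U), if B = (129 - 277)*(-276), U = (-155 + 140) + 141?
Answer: 41184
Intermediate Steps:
U = 126 (U = -15 + 141 = 126)
Q(M) = -336 (Q(M) = -5 - 331 = -336)
B = 40848 (B = -148*(-276) = 40848)
B - Q(U) = 40848 - 1*(-336) = 40848 + 336 = 41184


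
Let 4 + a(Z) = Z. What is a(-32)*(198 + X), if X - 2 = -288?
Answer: 3168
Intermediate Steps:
X = -286 (X = 2 - 288 = -286)
a(Z) = -4 + Z
a(-32)*(198 + X) = (-4 - 32)*(198 - 286) = -36*(-88) = 3168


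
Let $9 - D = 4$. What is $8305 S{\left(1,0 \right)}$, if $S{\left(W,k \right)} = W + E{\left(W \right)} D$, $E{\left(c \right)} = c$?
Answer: $49830$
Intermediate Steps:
$D = 5$ ($D = 9 - 4 = 5$)
$S{\left(W,k \right)} = 6 W$ ($S{\left(W,k \right)} = W + W 5 = W + 5 W = 6 W$)
$8305 S{\left(1,0 \right)} = 8305 \cdot 6 \cdot 1 = 8305 \cdot 6 = 49830$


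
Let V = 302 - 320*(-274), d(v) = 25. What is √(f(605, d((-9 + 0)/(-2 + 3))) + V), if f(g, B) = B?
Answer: √88007 ≈ 296.66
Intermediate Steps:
V = 87982 (V = 302 + 87680 = 87982)
√(f(605, d((-9 + 0)/(-2 + 3))) + V) = √(25 + 87982) = √88007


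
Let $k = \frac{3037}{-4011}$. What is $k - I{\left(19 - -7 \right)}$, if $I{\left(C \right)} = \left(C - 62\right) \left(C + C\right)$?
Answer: $\frac{7505555}{4011} \approx 1871.2$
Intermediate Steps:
$I{\left(C \right)} = 2 C \left(-62 + C\right)$ ($I{\left(C \right)} = \left(-62 + C\right) 2 C = 2 C \left(-62 + C\right)$)
$k = - \frac{3037}{4011}$ ($k = 3037 \left(- \frac{1}{4011}\right) = - \frac{3037}{4011} \approx -0.75717$)
$k - I{\left(19 - -7 \right)} = - \frac{3037}{4011} - 2 \left(19 - -7\right) \left(-62 + \left(19 - -7\right)\right) = - \frac{3037}{4011} - 2 \left(19 + 7\right) \left(-62 + \left(19 + 7\right)\right) = - \frac{3037}{4011} - 2 \cdot 26 \left(-62 + 26\right) = - \frac{3037}{4011} - 2 \cdot 26 \left(-36\right) = - \frac{3037}{4011} - -1872 = - \frac{3037}{4011} + 1872 = \frac{7505555}{4011}$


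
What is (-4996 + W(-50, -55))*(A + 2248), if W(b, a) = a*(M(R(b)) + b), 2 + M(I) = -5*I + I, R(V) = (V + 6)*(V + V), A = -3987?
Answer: -1679637496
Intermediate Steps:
R(V) = 2*V*(6 + V) (R(V) = (6 + V)*(2*V) = 2*V*(6 + V))
M(I) = -2 - 4*I (M(I) = -2 + (-5*I + I) = -2 - 4*I)
W(b, a) = a*(-2 + b - 8*b*(6 + b)) (W(b, a) = a*((-2 - 8*b*(6 + b)) + b) = a*(-2 + b - 8*b*(6 + b)))
(-4996 + W(-50, -55))*(A + 2248) = (-4996 - 1*(-55)*(2 - 1*(-50) + 8*(-50)*(6 - 50)))*(-3987 + 2248) = (-4996 - 1*(-55)*(2 + 50 + 8*(-50)*(-44)))*(-1739) = (-4996 - 1*(-55)*(2 + 50 + 17600))*(-1739) = (-4996 - 1*(-55)*17652)*(-1739) = (-4996 + 970860)*(-1739) = 965864*(-1739) = -1679637496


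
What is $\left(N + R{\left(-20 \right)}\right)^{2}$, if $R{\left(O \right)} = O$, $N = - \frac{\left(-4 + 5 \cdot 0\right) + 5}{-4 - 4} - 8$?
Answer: $\frac{49729}{64} \approx 777.02$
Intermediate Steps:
$N = - \frac{63}{8}$ ($N = - \frac{\left(-4 + 0\right) + 5}{-8} - 8 = - \frac{\left(-4 + 5\right) \left(-1\right)}{8} - 8 = - \frac{1 \left(-1\right)}{8} - 8 = \left(-1\right) \left(- \frac{1}{8}\right) - 8 = \frac{1}{8} - 8 = - \frac{63}{8} \approx -7.875$)
$\left(N + R{\left(-20 \right)}\right)^{2} = \left(- \frac{63}{8} - 20\right)^{2} = \left(- \frac{223}{8}\right)^{2} = \frac{49729}{64}$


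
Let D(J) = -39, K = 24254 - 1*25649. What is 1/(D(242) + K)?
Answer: -1/1434 ≈ -0.00069735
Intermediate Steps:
K = -1395 (K = 24254 - 25649 = -1395)
1/(D(242) + K) = 1/(-39 - 1395) = 1/(-1434) = -1/1434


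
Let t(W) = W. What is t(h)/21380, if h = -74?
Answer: -37/10690 ≈ -0.0034612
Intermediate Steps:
t(h)/21380 = -74/21380 = -74*1/21380 = -37/10690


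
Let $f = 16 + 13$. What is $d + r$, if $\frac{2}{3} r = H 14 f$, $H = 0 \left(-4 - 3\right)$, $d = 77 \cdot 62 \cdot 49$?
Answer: $233926$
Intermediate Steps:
$f = 29$
$d = 233926$ ($d = 4774 \cdot 49 = 233926$)
$H = 0$ ($H = 0 \left(-7\right) = 0$)
$r = 0$ ($r = \frac{3 \cdot 0 \cdot 14 \cdot 29}{2} = \frac{3 \cdot 0 \cdot 29}{2} = \frac{3}{2} \cdot 0 = 0$)
$d + r = 233926 + 0 = 233926$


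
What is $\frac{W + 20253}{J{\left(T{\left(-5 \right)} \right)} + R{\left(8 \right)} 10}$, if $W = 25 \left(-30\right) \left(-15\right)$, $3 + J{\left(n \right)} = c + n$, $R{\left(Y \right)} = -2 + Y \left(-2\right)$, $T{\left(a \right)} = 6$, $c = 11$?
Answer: $- \frac{31503}{166} \approx -189.78$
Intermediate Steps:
$R{\left(Y \right)} = -2 - 2 Y$
$J{\left(n \right)} = 8 + n$ ($J{\left(n \right)} = -3 + \left(11 + n\right) = 8 + n$)
$W = 11250$ ($W = \left(-750\right) \left(-15\right) = 11250$)
$\frac{W + 20253}{J{\left(T{\left(-5 \right)} \right)} + R{\left(8 \right)} 10} = \frac{11250 + 20253}{\left(8 + 6\right) + \left(-2 - 16\right) 10} = \frac{31503}{14 + \left(-2 - 16\right) 10} = \frac{31503}{14 - 180} = \frac{31503}{-166} = 31503 \left(- \frac{1}{166}\right) = - \frac{31503}{166}$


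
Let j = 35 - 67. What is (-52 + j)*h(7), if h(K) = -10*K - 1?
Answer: 5964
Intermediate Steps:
h(K) = -1 - 10*K
j = -32
(-52 + j)*h(7) = (-52 - 32)*(-1 - 10*7) = -84*(-1 - 70) = -84*(-71) = 5964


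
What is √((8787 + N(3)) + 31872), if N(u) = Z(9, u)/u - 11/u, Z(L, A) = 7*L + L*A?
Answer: 2*√91542/3 ≈ 201.71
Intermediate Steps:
Z(L, A) = 7*L + A*L
N(u) = -11/u + (63 + 9*u)/u (N(u) = (9*(7 + u))/u - 11/u = (63 + 9*u)/u - 11/u = -11/u + (63 + 9*u)/u)
√((8787 + N(3)) + 31872) = √((8787 + (9 + 52/3)) + 31872) = √((8787 + 79/3) + 31872) = √(26440/3 + 31872) = √(122056/3) = 2*√91542/3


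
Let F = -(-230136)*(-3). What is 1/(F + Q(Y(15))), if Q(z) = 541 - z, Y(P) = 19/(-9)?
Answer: -9/6208784 ≈ -1.4496e-6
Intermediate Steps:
Y(P) = -19/9 (Y(P) = 19*(-⅑) = -19/9)
F = -690408 (F = -76712*9 = -690408)
1/(F + Q(Y(15))) = 1/(-690408 + (541 - 1*(-19/9))) = 1/(-690408 + (541 + 19/9)) = 1/(-690408 + 4888/9) = 1/(-6208784/9) = -9/6208784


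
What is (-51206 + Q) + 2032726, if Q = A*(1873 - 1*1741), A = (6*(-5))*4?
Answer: 1965680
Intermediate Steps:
A = -120 (A = -30*4 = -120)
Q = -15840 (Q = -120*(1873 - 1*1741) = -120*(1873 - 1741) = -120*132 = -15840)
(-51206 + Q) + 2032726 = (-51206 - 15840) + 2032726 = -67046 + 2032726 = 1965680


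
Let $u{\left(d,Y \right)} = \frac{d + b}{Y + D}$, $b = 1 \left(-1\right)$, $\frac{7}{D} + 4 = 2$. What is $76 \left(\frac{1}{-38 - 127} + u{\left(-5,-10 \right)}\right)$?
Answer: $\frac{16492}{495} \approx 33.317$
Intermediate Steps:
$D = - \frac{7}{2}$ ($D = \frac{7}{-4 + 2} = \frac{7}{-2} = 7 \left(- \frac{1}{2}\right) = - \frac{7}{2} \approx -3.5$)
$b = -1$
$u{\left(d,Y \right)} = \frac{-1 + d}{- \frac{7}{2} + Y}$ ($u{\left(d,Y \right)} = \frac{d - 1}{Y - \frac{7}{2}} = \frac{-1 + d}{- \frac{7}{2} + Y}$)
$76 \left(\frac{1}{-38 - 127} + u{\left(-5,-10 \right)}\right) = 76 \left(\frac{1}{-38 - 127} + \frac{2 \left(-1 - 5\right)}{-7 + 2 \left(-10\right)}\right) = 76 \left(\frac{1}{-165} + 2 \frac{1}{-7 - 20} \left(-6\right)\right) = 76 \left(- \frac{1}{165} + 2 \frac{1}{-27} \left(-6\right)\right) = 76 \left(- \frac{1}{165} + 2 \left(- \frac{1}{27}\right) \left(-6\right)\right) = 76 \left(- \frac{1}{165} + \frac{4}{9}\right) = 76 \cdot \frac{217}{495} = \frac{16492}{495}$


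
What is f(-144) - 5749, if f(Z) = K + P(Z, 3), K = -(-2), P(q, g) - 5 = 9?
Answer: -5733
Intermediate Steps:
P(q, g) = 14 (P(q, g) = 5 + 9 = 14)
K = 2 (K = -2*(-1) = 2)
f(Z) = 16 (f(Z) = 2 + 14 = 16)
f(-144) - 5749 = 16 - 5749 = -5733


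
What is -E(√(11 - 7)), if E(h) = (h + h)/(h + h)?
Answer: -1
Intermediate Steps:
E(h) = 1 (E(h) = (2*h)/((2*h)) = (2*h)*(1/(2*h)) = 1)
-E(√(11 - 7)) = -1*1 = -1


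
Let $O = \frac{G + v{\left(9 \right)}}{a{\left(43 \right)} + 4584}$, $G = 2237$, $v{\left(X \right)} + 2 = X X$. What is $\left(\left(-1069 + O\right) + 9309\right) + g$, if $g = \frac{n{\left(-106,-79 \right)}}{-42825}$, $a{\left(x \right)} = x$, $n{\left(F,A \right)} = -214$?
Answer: $\frac{1632866678878}{198151275} \approx 8240.5$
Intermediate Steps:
$v{\left(X \right)} = -2 + X^{2}$ ($v{\left(X \right)} = -2 + X X = -2 + X^{2}$)
$g = \frac{214}{42825}$ ($g = - \frac{214}{-42825} = \left(-214\right) \left(- \frac{1}{42825}\right) = \frac{214}{42825} \approx 0.0049971$)
$O = \frac{2316}{4627}$ ($O = \frac{2237 - \left(2 - 9^{2}\right)}{43 + 4584} = \frac{2237 + \left(-2 + 81\right)}{4627} = \left(2237 + 79\right) \frac{1}{4627} = 2316 \cdot \frac{1}{4627} = \frac{2316}{4627} \approx 0.50054$)
$\left(\left(-1069 + O\right) + 9309\right) + g = \left(\left(-1069 + \frac{2316}{4627}\right) + 9309\right) + \frac{214}{42825} = \left(- \frac{4943947}{4627} + 9309\right) + \frac{214}{42825} = \frac{38128796}{4627} + \frac{214}{42825} = \frac{1632866678878}{198151275}$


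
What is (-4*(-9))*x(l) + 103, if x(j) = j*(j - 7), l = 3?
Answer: -329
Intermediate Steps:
x(j) = j*(-7 + j)
(-4*(-9))*x(l) + 103 = (-4*(-9))*(3*(-7 + 3)) + 103 = 36*(3*(-4)) + 103 = 36*(-12) + 103 = -432 + 103 = -329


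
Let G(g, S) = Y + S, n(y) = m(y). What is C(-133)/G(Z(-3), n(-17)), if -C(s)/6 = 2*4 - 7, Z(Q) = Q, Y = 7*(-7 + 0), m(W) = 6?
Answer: 6/43 ≈ 0.13953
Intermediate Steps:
Y = -49 (Y = 7*(-7) = -49)
n(y) = 6
C(s) = -6 (C(s) = -6*(2*4 - 7) = -6*(8 - 7) = -6*1 = -6)
G(g, S) = -49 + S
C(-133)/G(Z(-3), n(-17)) = -6/(-49 + 6) = -6/(-43) = -6*(-1/43) = 6/43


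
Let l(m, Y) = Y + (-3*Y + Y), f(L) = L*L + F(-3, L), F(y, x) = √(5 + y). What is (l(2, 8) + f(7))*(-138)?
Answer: -5658 - 138*√2 ≈ -5853.2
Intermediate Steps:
f(L) = √2 + L² (f(L) = L*L + √(5 - 3) = L² + √2 = √2 + L²)
l(m, Y) = -Y (l(m, Y) = Y - 2*Y = -Y)
(l(2, 8) + f(7))*(-138) = (-1*8 + (√2 + 7²))*(-138) = (-8 + (√2 + 49))*(-138) = (-8 + (49 + √2))*(-138) = (41 + √2)*(-138) = -5658 - 138*√2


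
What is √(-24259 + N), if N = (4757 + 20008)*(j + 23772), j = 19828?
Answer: √1079729741 ≈ 32859.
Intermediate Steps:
N = 1079754000 (N = (4757 + 20008)*(19828 + 23772) = 24765*43600 = 1079754000)
√(-24259 + N) = √(-24259 + 1079754000) = √1079729741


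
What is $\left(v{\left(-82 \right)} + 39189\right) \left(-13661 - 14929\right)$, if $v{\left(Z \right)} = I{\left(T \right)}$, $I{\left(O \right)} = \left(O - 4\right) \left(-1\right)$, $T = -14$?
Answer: $-1120928130$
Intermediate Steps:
$I{\left(O \right)} = 4 - O$ ($I{\left(O \right)} = \left(-4 + O\right) \left(-1\right) = 4 - O$)
$v{\left(Z \right)} = 18$ ($v{\left(Z \right)} = 4 - -14 = 4 + 14 = 18$)
$\left(v{\left(-82 \right)} + 39189\right) \left(-13661 - 14929\right) = \left(18 + 39189\right) \left(-13661 - 14929\right) = 39207 \left(-28590\right) = -1120928130$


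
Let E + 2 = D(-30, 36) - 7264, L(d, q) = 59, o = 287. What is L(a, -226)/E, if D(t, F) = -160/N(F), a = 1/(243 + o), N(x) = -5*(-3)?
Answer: -3/370 ≈ -0.0081081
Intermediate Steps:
N(x) = 15
a = 1/530 (a = 1/(243 + 287) = 1/530 ≈ 0.0018868)
D(t, F) = -32/3 (D(t, F) = -160/15 = -160*1/15 = -32/3)
E = -21830/3 (E = -2 + (-32/3 - 7264) = -2 - 21824/3 = -21830/3 ≈ -7276.7)
L(a, -226)/E = 59/(-21830/3) = 59*(-3/21830) = -3/370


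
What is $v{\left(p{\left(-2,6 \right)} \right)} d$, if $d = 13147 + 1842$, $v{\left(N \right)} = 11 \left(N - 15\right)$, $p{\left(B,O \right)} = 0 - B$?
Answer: $-2143427$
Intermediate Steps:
$p{\left(B,O \right)} = - B$
$v{\left(N \right)} = -165 + 11 N$ ($v{\left(N \right)} = 11 \left(-15 + N\right) = -165 + 11 N$)
$d = 14989$
$v{\left(p{\left(-2,6 \right)} \right)} d = \left(-165 + 11 \left(\left(-1\right) \left(-2\right)\right)\right) 14989 = \left(-165 + 11 \cdot 2\right) 14989 = \left(-165 + 22\right) 14989 = \left(-143\right) 14989 = -2143427$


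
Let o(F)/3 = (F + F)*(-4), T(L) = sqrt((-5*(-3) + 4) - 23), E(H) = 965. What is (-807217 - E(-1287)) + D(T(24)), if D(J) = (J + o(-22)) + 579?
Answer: -807075 + 2*I ≈ -8.0708e+5 + 2.0*I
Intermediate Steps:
T(L) = 2*I (T(L) = sqrt((15 + 4) - 23) = sqrt(19 - 23) = sqrt(-4) = 2*I)
o(F) = -24*F (o(F) = 3*((F + F)*(-4)) = 3*((2*F)*(-4)) = 3*(-8*F) = -24*F)
D(J) = 1107 + J (D(J) = (J - 24*(-22)) + 579 = (J + 528) + 579 = (528 + J) + 579 = 1107 + J)
(-807217 - E(-1287)) + D(T(24)) = (-807217 - 1*965) + (1107 + 2*I) = (-807217 - 965) + (1107 + 2*I) = -808182 + (1107 + 2*I) = -807075 + 2*I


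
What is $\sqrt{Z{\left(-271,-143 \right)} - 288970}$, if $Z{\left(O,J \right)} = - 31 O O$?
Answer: $i \sqrt{2565641} \approx 1601.8 i$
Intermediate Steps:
$Z{\left(O,J \right)} = - 31 O^{2}$
$\sqrt{Z{\left(-271,-143 \right)} - 288970} = \sqrt{- 31 \left(-271\right)^{2} - 288970} = \sqrt{\left(-31\right) 73441 - 288970} = \sqrt{-2276671 - 288970} = \sqrt{-2565641} = i \sqrt{2565641}$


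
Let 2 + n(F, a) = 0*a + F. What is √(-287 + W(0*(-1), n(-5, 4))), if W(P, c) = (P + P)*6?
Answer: I*√287 ≈ 16.941*I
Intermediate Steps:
n(F, a) = -2 + F (n(F, a) = -2 + (0*a + F) = -2 + (0 + F) = -2 + F)
W(P, c) = 12*P (W(P, c) = (2*P)*6 = 12*P)
√(-287 + W(0*(-1), n(-5, 4))) = √(-287 + 12*(0*(-1))) = √(-287 + 12*0) = √(-287 + 0) = √(-287) = I*√287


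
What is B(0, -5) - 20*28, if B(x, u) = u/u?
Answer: -559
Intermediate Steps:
B(x, u) = 1
B(0, -5) - 20*28 = 1 - 20*28 = 1 - 560 = -559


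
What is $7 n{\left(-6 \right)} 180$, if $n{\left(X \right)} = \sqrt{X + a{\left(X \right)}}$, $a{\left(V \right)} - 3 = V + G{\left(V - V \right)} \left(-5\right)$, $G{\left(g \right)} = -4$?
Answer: $1260 \sqrt{11} \approx 4178.9$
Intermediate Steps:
$a{\left(V \right)} = 23 + V$ ($a{\left(V \right)} = 3 + \left(V - -20\right) = 3 + \left(V + 20\right) = 3 + \left(20 + V\right) = 23 + V$)
$n{\left(X \right)} = \sqrt{23 + 2 X}$ ($n{\left(X \right)} = \sqrt{X + \left(23 + X\right)} = \sqrt{23 + 2 X}$)
$7 n{\left(-6 \right)} 180 = 7 \sqrt{23 + 2 \left(-6\right)} 180 = 7 \sqrt{23 - 12} \cdot 180 = 7 \sqrt{11} \cdot 180 = 1260 \sqrt{11}$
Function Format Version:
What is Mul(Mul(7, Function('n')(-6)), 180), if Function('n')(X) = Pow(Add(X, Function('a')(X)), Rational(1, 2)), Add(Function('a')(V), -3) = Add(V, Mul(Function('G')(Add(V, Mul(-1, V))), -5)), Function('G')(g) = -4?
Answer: Mul(1260, Pow(11, Rational(1, 2))) ≈ 4178.9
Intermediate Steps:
Function('a')(V) = Add(23, V) (Function('a')(V) = Add(3, Add(V, Mul(-4, -5))) = Add(3, Add(V, 20)) = Add(3, Add(20, V)) = Add(23, V))
Function('n')(X) = Pow(Add(23, Mul(2, X)), Rational(1, 2)) (Function('n')(X) = Pow(Add(X, Add(23, X)), Rational(1, 2)) = Pow(Add(23, Mul(2, X)), Rational(1, 2)))
Mul(Mul(7, Function('n')(-6)), 180) = Mul(Mul(7, Pow(Add(23, Mul(2, -6)), Rational(1, 2))), 180) = Mul(Mul(7, Pow(Add(23, -12), Rational(1, 2))), 180) = Mul(Mul(7, Pow(11, Rational(1, 2))), 180) = Mul(1260, Pow(11, Rational(1, 2)))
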